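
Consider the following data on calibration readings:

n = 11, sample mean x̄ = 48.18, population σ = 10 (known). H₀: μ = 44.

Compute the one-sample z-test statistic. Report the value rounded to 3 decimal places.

test statistic = 1.386

SE = σ/√n = 10/√11 = 3.0151
z = (x̄−μ₀)/SE = (48.18−44)/3.0151 = 1.3863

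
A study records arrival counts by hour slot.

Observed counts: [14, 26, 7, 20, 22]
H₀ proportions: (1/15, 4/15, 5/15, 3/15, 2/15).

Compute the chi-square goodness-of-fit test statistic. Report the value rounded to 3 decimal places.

n = 89; E_i = n·p_i = [5.93, 23.73, 29.67, 17.80, 11.87]
χ² = (14−5.93)²/5.93 + (26−23.73)²/23.73 + (7−29.67)²/29.67 + (20−17.80)²/17.80 + (22−11.87)²/11.87 = 37.4270
df = 4

test statistic = 37.427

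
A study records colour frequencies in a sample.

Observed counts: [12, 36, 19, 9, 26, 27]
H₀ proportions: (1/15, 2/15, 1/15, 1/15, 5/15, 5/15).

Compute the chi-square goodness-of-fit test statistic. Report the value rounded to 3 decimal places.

test statistic = 47.163

n = 129; E_i = n·p_i = [8.60, 17.20, 8.60, 8.60, 43.00, 43.00]
χ² = (12−8.60)²/8.60 + (36−17.20)²/17.20 + (19−8.60)²/8.60 + (9−8.60)²/8.60 + (26−43.00)²/43.00 + (27−43.00)²/43.00 = 47.1628
df = 5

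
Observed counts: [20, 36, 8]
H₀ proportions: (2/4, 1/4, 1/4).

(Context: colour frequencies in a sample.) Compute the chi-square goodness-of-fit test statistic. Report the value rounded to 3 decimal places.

n = 64; E_i = n·p_i = [32.00, 16.00, 16.00]
χ² = (20−32.00)²/32.00 + (36−16.00)²/16.00 + (8−16.00)²/16.00 = 33.5000
df = 2

test statistic = 33.500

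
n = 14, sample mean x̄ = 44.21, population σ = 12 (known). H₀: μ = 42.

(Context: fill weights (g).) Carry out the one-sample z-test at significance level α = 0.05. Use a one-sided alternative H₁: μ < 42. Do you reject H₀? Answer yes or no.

SE = σ/√n = 12/√14 = 3.2071
z = (x̄−μ₀)/SE = (44.21−42)/3.2071 = 0.6891
p-value (one-sided, H₁ less) = 0.75462
At α=0.05: p ≥ α → fail to reject H₀

reject H₀: no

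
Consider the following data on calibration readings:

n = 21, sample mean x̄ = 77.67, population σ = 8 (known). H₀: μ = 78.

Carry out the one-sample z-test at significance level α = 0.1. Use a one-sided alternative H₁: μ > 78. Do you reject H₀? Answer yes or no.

reject H₀: no

SE = σ/√n = 8/√21 = 1.7457
z = (x̄−μ₀)/SE = (77.67−78)/1.7457 = -0.1890
p-value (one-sided, H₁ greater) = 0.57497
At α=0.1: p ≥ α → fail to reject H₀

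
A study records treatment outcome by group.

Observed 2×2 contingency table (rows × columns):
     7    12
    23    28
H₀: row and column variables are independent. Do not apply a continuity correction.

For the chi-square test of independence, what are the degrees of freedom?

degrees of freedom = 1

df = (r−1)(c−1) = (2−1)·(2−1) = 1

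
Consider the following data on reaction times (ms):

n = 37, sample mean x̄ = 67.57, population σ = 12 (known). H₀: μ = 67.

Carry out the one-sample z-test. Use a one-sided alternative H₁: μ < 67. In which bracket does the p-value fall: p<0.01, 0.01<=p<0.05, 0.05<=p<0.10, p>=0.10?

p-value bracket: p>=0.10

SE = σ/√n = 12/√37 = 1.9728
z = (x̄−μ₀)/SE = (67.57−67)/1.9728 = 0.2889
p-value (one-sided, H₁ less) = 0.61368
→ bracket: p>=0.10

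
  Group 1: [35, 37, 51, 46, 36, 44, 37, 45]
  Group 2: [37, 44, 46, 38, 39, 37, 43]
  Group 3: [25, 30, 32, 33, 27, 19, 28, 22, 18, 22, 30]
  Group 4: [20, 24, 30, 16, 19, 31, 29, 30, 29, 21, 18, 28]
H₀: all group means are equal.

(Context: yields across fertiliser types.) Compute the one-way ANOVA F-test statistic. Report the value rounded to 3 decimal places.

Group means [41.38, 40.57, 26.00, 24.58], grand mean 31.474
SSB = Σnᵢ(x̄ᵢ−x̄)² = 2262.968; SSW = ΣΣ(x−x̄ᵢ)² = 924.506
MSB = 2262.968/3 = 754.3226; MSW = 924.506/34 = 27.1914
F = MSB/MSW = 27.7413
df = (3, 34)

test statistic = 27.741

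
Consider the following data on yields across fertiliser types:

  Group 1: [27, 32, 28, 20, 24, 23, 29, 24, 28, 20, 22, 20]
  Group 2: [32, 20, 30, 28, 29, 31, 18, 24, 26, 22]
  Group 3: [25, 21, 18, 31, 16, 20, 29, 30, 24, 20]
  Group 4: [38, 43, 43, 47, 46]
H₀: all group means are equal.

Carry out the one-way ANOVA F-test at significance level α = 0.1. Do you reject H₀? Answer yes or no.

reject H₀: yes

Group means [24.75, 26.00, 23.40, 43.40], grand mean 27.243
SSB = Σnᵢ(x̄ᵢ−x̄)² = 1542.961; SSW = ΣΣ(x−x̄ᵢ)² = 683.850
MSB = 1542.961/3 = 514.3203; MSW = 683.850/33 = 20.7227
F = MSB/MSW = 24.8191
df = (3, 33)
p-value (upper-tail) = 0.00000
At α=0.1: p < α → reject H₀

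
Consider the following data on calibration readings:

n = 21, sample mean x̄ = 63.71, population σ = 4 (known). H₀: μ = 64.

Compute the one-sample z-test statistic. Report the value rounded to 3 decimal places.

test statistic = -0.332

SE = σ/√n = 4/√21 = 0.8729
z = (x̄−μ₀)/SE = (63.71−64)/0.8729 = -0.3322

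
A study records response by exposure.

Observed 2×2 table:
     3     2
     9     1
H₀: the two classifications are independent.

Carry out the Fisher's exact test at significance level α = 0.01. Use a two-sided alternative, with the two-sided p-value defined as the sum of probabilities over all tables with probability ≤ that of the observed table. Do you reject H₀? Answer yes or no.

Margins: r₁=5, r₂=10, c₁=12, c₂=3, n=15
p_obs = C(5,3)·C(10,9)/C(15,12); sum pmf over tables with pmf ≤ p_obs
p-value (two-sided) = 0.24176
At α=0.01: p ≥ α → fail to reject H₀

reject H₀: no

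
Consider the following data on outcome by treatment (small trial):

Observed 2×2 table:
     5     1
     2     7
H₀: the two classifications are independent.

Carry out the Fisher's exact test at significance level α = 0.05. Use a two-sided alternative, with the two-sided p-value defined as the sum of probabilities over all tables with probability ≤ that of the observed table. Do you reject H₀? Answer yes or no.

reject H₀: yes

Margins: r₁=6, r₂=9, c₁=7, c₂=8, n=15
p_obs = C(6,5)·C(9,2)/C(15,7); sum pmf over tables with pmf ≤ p_obs
p-value (two-sided) = 0.04056
At α=0.05: p < α → reject H₀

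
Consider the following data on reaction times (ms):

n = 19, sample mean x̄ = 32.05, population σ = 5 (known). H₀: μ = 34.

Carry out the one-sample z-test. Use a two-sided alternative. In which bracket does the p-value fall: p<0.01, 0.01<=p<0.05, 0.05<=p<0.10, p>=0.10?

SE = σ/√n = 5/√19 = 1.1471
z = (x̄−μ₀)/SE = (32.05−34)/1.1471 = -1.7000
p-value (two-sided) = 0.08914
→ bracket: 0.05<=p<0.10

p-value bracket: 0.05<=p<0.10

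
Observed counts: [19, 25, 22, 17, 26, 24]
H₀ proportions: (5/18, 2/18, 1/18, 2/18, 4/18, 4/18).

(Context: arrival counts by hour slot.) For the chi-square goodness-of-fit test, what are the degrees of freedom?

degrees of freedom = 5

df = k − 1 = 6 − 1 = 5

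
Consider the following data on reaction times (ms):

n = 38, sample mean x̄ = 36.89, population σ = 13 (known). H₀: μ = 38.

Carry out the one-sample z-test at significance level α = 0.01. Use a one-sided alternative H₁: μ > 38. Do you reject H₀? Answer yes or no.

reject H₀: no

SE = σ/√n = 13/√38 = 2.1089
z = (x̄−μ₀)/SE = (36.89−38)/2.1089 = -0.5263
p-value (one-sided, H₁ greater) = 0.70068
At α=0.01: p ≥ α → fail to reject H₀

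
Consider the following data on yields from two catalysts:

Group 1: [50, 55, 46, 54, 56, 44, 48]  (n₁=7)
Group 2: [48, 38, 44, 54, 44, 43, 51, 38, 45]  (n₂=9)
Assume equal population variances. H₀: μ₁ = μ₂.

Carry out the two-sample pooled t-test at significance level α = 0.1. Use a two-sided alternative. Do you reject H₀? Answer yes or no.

x̄₁=50.429, s₁=4.685, n₁=7
x̄₂=45.000, s₂=5.362, n₂=9
s_p² = [6·4.685² + 8·5.362²]/14 = 25.8367
SE = √(s_p²·(1/7+1/9)) = 2.5616
t = (50.429−45.000)/2.5616 = 2.1192
df = 14
p-value (two-sided) = 0.05243
At α=0.1: p < α → reject H₀

reject H₀: yes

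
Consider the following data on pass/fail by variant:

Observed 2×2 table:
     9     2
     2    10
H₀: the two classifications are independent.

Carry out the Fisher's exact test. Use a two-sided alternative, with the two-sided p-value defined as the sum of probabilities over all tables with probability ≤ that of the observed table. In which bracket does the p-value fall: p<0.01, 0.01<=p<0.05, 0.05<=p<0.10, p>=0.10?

Margins: r₁=11, r₂=12, c₁=11, c₂=12, n=23
p_obs = C(11,9)·C(12,2)/C(23,11); sum pmf over tables with pmf ≤ p_obs
p-value (two-sided) = 0.00333
→ bracket: p<0.01

p-value bracket: p<0.01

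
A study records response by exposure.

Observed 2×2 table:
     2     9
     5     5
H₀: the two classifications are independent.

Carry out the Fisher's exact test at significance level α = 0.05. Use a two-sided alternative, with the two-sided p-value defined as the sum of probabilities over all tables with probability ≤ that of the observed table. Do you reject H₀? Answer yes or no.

reject H₀: no

Margins: r₁=11, r₂=10, c₁=7, c₂=14, n=21
p_obs = C(11,2)·C(10,5)/C(21,7); sum pmf over tables with pmf ≤ p_obs
p-value (two-sided) = 0.18266
At α=0.05: p ≥ α → fail to reject H₀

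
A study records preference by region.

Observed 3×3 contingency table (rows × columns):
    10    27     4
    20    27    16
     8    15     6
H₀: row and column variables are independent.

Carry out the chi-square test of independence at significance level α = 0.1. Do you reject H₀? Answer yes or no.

Row totals [41, 63, 29], col totals [38, 69, 26], n=133
χ² = (10−11.71)²/11.71 + (27−21.27)²/21.27 + (4−8.02)²/8.02 + (20−18.00)²/18.00 + (27−32.68)²/32.68 + (16−12.32)²/12.32 + (8−8.29)²/8.29 + (15−15.05)²/15.05 + (6−5.67)²/5.67 = 6.1476
df = 4
p-value (upper-tail) = 0.18840
At α=0.1: p ≥ α → fail to reject H₀

reject H₀: no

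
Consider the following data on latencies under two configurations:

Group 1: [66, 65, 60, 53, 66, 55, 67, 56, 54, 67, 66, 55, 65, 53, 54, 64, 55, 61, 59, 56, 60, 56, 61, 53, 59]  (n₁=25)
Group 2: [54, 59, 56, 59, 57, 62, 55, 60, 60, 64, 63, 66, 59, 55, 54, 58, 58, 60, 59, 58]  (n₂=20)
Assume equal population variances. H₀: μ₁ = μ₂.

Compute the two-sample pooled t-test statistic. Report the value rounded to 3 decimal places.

x̄₁=59.440, s₁=5.042, n₁=25
x̄₂=58.800, s₂=3.238, n₂=20
s_p² = [24·5.042² + 19·3.238²]/43 = 18.8223
SE = √(s_p²·(1/25+1/20)) = 1.3015
t = (59.440−58.800)/1.3015 = 0.4917
df = 43

test statistic = 0.492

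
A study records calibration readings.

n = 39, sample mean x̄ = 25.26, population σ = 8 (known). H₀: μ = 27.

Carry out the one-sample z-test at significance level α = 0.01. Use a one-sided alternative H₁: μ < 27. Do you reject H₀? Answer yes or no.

reject H₀: no

SE = σ/√n = 8/√39 = 1.2810
z = (x̄−μ₀)/SE = (25.26−27)/1.2810 = -1.3583
p-value (one-sided, H₁ less) = 0.08719
At α=0.01: p ≥ α → fail to reject H₀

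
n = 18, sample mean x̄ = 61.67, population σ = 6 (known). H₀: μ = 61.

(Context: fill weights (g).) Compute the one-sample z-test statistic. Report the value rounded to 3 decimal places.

test statistic = 0.474

SE = σ/√n = 6/√18 = 1.4142
z = (x̄−μ₀)/SE = (61.67−61)/1.4142 = 0.4738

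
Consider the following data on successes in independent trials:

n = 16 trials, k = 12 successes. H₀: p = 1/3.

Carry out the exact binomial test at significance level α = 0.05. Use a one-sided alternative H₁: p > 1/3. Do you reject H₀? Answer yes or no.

Exact binomial: n=16, k=12, p₀=1/3=0.3333
P(X≥12) from Σ C(n,i)·p₀^i·(1−p₀)^(n−i)
p-value (one-sided, H₁ greater) = 0.00079
At α=0.05: p < α → reject H₀

reject H₀: yes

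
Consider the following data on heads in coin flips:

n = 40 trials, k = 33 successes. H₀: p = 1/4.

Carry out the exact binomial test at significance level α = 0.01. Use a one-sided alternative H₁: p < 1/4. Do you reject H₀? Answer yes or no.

reject H₀: no

Exact binomial: n=40, k=33, p₀=1/4=0.2500
P(X≤33) from Σ C(n,i)·p₀^i·(1−p₀)^(n−i)
p-value (one-sided, H₁ less) = 1.00000
At α=0.01: p ≥ α → fail to reject H₀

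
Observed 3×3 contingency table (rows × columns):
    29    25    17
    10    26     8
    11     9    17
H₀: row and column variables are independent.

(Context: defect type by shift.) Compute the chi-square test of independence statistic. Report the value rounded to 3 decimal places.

Row totals [71, 44, 37], col totals [50, 60, 42], n=152
χ² = (29−23.36)²/23.36 + (25−28.03)²/28.03 + (17−19.62)²/19.62 + (10−14.47)²/14.47 + (26−17.37)²/17.37 + (8−12.16)²/12.16 + (11−12.17)²/12.17 + (9−14.61)²/14.61 + (17−10.22)²/10.22 = 15.8902
df = 4

test statistic = 15.890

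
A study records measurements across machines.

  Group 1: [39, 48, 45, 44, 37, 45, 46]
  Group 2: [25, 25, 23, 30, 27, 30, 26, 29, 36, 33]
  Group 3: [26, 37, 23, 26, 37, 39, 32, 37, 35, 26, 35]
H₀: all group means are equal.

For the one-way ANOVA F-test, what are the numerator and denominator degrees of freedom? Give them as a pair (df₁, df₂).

k = 3 groups, N = 28 total
df = (k−1, N−k) = (3−1, 28−3) = (2, 25)

degrees of freedom = [2, 25]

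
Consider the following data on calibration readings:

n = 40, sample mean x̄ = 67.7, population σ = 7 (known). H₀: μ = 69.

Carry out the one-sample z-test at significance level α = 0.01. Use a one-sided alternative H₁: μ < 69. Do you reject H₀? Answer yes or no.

SE = σ/√n = 7/√40 = 1.1068
z = (x̄−μ₀)/SE = (67.7−69)/1.1068 = -1.1746
p-value (one-sided, H₁ less) = 0.12009
At α=0.01: p ≥ α → fail to reject H₀

reject H₀: no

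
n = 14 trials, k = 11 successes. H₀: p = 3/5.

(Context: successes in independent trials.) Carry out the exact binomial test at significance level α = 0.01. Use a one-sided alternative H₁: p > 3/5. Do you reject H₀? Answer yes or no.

reject H₀: no

Exact binomial: n=14, k=11, p₀=3/5=0.6000
P(X≥11) from Σ C(n,i)·p₀^i·(1−p₀)^(n−i)
p-value (one-sided, H₁ greater) = 0.12431
At α=0.01: p ≥ α → fail to reject H₀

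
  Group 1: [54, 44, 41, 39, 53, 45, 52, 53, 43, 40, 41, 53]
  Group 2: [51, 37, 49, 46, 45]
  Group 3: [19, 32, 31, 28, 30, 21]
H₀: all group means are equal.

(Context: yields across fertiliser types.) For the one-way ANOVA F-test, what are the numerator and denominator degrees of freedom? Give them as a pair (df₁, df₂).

degrees of freedom = [2, 20]

k = 3 groups, N = 23 total
df = (k−1, N−k) = (3−1, 23−3) = (2, 20)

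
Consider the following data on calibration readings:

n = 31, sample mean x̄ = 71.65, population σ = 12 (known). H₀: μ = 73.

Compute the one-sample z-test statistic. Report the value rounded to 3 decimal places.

SE = σ/√n = 12/√31 = 2.1553
z = (x̄−μ₀)/SE = (71.65−73)/2.1553 = -0.6264

test statistic = -0.626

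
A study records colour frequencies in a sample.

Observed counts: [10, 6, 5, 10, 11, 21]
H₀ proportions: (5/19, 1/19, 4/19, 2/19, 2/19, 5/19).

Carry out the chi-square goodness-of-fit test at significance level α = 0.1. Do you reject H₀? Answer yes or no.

reject H₀: yes

n = 63; E_i = n·p_i = [16.58, 3.32, 13.26, 6.63, 6.63, 16.58]
χ² = (10−16.58)²/16.58 + (6−3.32)²/3.32 + (5−13.26)²/13.26 + (10−6.63)²/6.63 + (11−6.63)²/6.63 + (21−16.58)²/16.58 = 15.6992
df = 5
p-value (upper-tail) = 0.00776
At α=0.1: p < α → reject H₀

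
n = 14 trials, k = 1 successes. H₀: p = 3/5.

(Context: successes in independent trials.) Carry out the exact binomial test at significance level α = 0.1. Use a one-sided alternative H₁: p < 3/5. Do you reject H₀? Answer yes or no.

Exact binomial: n=14, k=1, p₀=3/5=0.6000
P(X≤1) from Σ C(n,i)·p₀^i·(1−p₀)^(n−i)
p-value (one-sided, H₁ less) = 0.00006
At α=0.1: p < α → reject H₀

reject H₀: yes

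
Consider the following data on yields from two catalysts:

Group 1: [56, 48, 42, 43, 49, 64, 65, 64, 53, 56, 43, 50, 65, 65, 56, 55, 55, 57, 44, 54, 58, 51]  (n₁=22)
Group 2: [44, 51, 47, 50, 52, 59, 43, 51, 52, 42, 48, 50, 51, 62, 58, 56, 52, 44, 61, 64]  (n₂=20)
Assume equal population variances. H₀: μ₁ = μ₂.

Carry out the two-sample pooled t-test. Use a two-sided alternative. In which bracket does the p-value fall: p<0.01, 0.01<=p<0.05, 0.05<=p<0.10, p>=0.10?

p-value bracket: p>=0.10

x̄₁=54.227, s₁=7.477, n₁=22
x̄₂=51.850, s₂=6.434, n₂=20
s_p² = [21·7.477² + 19·6.434²]/40 = 49.0103
SE = √(s_p²·(1/22+1/20)) = 2.1629
t = (54.227−51.850)/2.1629 = 1.0991
df = 40
p-value (two-sided) = 0.27830
→ bracket: p>=0.10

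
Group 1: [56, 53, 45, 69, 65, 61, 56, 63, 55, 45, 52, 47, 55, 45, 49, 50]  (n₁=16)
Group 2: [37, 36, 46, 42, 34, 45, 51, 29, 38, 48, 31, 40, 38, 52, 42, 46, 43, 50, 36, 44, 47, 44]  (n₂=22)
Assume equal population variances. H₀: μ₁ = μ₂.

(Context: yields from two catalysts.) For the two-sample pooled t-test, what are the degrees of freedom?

df = n₁ + n₂ − 2 = 16 + 22 − 2 = 36

degrees of freedom = 36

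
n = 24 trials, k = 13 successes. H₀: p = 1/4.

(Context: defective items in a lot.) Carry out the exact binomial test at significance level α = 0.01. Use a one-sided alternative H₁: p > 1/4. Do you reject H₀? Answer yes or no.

reject H₀: yes

Exact binomial: n=24, k=13, p₀=1/4=0.2500
P(X≥13) from Σ C(n,i)·p₀^i·(1−p₀)^(n−i)
p-value (one-sided, H₁ greater) = 0.00209
At α=0.01: p < α → reject H₀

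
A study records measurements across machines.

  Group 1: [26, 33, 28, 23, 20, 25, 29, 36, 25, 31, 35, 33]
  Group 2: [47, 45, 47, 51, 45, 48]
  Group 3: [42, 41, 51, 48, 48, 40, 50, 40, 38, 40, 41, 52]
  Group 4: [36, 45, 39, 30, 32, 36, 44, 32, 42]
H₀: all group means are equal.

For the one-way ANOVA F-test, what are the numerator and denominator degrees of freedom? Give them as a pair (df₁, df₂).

degrees of freedom = [3, 35]

k = 4 groups, N = 39 total
df = (k−1, N−k) = (4−1, 39−4) = (3, 35)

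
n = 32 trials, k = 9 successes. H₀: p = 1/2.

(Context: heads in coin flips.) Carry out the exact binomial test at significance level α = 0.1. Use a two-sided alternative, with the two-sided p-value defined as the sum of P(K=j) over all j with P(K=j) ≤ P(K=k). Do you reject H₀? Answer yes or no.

Exact binomial: n=32, k=9, p₀=1/2=0.5000
P(X=j) = C(n,j)·p₀^j·(1−p₀)^(n−j); p = Σ P(X=j) over j with P(X=j) ≤ P(X=9)
p-value (two-sided) = 0.02006
At α=0.1: p < α → reject H₀

reject H₀: yes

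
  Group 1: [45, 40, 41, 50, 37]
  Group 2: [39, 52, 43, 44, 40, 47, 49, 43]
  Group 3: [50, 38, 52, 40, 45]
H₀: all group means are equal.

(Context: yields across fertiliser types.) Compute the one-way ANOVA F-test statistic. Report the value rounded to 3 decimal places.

test statistic = 0.338

Group means [42.60, 44.62, 45.00], grand mean 44.167
SSB = Σnᵢ(x̄ᵢ−x̄)² = 17.425; SSW = ΣΣ(x−x̄ᵢ)² = 387.075
MSB = 17.425/2 = 8.7125; MSW = 387.075/15 = 25.8050
F = MSB/MSW = 0.3376
df = (2, 15)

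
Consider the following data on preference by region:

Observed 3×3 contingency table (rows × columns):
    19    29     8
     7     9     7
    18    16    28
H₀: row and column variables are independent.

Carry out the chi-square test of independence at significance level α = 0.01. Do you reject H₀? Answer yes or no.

Row totals [56, 23, 62], col totals [44, 54, 43], n=141
χ² = (19−17.48)²/17.48 + (29−21.45)²/21.45 + (8−17.08)²/17.08 + (7−7.18)²/7.18 + (9−8.81)²/8.81 + (7−7.01)²/7.01 + (18−19.35)²/19.35 + (16−23.74)²/23.74 + (28−18.91)²/18.91 = 14.6193
df = 4
p-value (upper-tail) = 0.00556
At α=0.01: p < α → reject H₀

reject H₀: yes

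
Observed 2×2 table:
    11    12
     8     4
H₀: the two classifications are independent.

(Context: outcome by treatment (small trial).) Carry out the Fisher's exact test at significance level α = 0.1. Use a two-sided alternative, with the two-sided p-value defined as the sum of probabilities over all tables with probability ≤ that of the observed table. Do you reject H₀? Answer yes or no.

reject H₀: no

Margins: r₁=23, r₂=12, c₁=19, c₂=16, n=35
p_obs = C(23,11)·C(12,8)/C(35,19); sum pmf over tables with pmf ≤ p_obs
p-value (two-sided) = 0.47586
At α=0.1: p ≥ α → fail to reject H₀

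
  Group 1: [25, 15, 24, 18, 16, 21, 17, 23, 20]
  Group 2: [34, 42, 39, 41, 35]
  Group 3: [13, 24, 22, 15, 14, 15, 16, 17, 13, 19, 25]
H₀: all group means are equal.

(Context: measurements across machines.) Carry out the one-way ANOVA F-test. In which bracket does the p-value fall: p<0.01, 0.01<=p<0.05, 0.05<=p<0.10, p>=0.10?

Group means [19.89, 38.20, 17.55], grand mean 22.520
SSB = Σnᵢ(x̄ᵢ−x̄)² = 1563.824; SSW = ΣΣ(x−x̄ᵢ)² = 344.416
MSB = 1563.824/2 = 781.9119; MSW = 344.416/22 = 15.6553
F = MSB/MSW = 49.9456
df = (2, 22)
p-value (upper-tail) = 0.00000
→ bracket: p<0.01

p-value bracket: p<0.01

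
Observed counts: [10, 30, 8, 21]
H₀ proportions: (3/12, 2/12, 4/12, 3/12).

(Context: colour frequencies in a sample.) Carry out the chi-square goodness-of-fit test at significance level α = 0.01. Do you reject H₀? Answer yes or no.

reject H₀: yes

n = 69; E_i = n·p_i = [17.25, 11.50, 23.00, 17.25]
χ² = (10−17.25)²/17.25 + (30−11.50)²/11.50 + (8−23.00)²/23.00 + (21−17.25)²/17.25 = 43.4058
df = 3
p-value (upper-tail) = 0.00000
At α=0.01: p < α → reject H₀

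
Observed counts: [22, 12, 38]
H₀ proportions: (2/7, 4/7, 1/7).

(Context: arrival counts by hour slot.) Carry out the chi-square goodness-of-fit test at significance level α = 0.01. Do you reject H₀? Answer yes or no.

n = 72; E_i = n·p_i = [20.57, 41.14, 10.29]
χ² = (22−20.57)²/20.57 + (12−41.14)²/41.14 + (38−10.29)²/10.29 = 95.4167
df = 2
p-value (upper-tail) = 0.00000
At α=0.01: p < α → reject H₀

reject H₀: yes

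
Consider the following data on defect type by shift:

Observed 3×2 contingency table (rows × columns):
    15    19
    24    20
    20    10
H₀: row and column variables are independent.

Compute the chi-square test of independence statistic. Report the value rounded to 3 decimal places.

test statistic = 3.270

Row totals [34, 44, 30], col totals [59, 49], n=108
χ² = (15−18.57)²/18.57 + (19−15.43)²/15.43 + (24−24.04)²/24.04 + (20−19.96)²/19.96 + (20−16.39)²/16.39 + (10−13.61)²/13.61 = 3.2697
df = 2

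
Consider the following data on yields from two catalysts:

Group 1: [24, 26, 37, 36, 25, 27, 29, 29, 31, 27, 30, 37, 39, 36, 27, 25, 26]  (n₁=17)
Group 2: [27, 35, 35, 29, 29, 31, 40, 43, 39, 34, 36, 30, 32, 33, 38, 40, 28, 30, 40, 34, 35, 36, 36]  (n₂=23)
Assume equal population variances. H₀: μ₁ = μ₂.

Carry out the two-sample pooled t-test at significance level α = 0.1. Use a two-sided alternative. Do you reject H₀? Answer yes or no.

reject H₀: yes

x̄₁=30.059, s₁=4.993, n₁=17
x̄₂=34.348, s₂=4.386, n₂=23
s_p² = [16·4.993² + 22·4.386²]/38 = 21.6358
SE = √(s_p²·(1/17+1/23)) = 1.4877
t = (30.059−34.348)/1.4877 = -2.8829
df = 38
p-value (two-sided) = 0.00645
At α=0.1: p < α → reject H₀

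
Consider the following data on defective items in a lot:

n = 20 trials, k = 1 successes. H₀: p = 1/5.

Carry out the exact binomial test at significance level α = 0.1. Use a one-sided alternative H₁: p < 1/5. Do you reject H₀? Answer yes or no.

reject H₀: yes

Exact binomial: n=20, k=1, p₀=1/5=0.2000
P(X≤1) from Σ C(n,i)·p₀^i·(1−p₀)^(n−i)
p-value (one-sided, H₁ less) = 0.06918
At α=0.1: p < α → reject H₀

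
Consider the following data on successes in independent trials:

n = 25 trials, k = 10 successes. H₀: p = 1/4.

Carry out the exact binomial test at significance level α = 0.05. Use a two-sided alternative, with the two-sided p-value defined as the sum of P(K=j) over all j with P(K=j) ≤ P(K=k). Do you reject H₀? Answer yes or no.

reject H₀: no

Exact binomial: n=25, k=10, p₀=1/4=0.2500
P(X=j) = C(n,j)·p₀^j·(1−p₀)^(n−j); p = Σ P(X=j) over j with P(X=j) ≤ P(X=10)
p-value (two-sided) = 0.10344
At α=0.05: p ≥ α → fail to reject H₀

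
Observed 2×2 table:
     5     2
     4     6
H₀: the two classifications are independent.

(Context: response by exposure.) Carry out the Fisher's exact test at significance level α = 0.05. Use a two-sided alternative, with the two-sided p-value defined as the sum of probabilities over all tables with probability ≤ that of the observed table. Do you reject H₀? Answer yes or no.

reject H₀: no

Margins: r₁=7, r₂=10, c₁=9, c₂=8, n=17
p_obs = C(7,5)·C(10,4)/C(17,9); sum pmf over tables with pmf ≤ p_obs
p-value (two-sided) = 0.33484
At α=0.05: p ≥ α → fail to reject H₀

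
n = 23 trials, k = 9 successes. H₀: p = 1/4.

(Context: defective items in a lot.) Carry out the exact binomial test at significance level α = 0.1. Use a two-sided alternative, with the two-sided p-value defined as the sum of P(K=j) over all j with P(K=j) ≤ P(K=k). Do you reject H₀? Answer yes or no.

reject H₀: no

Exact binomial: n=23, k=9, p₀=1/4=0.2500
P(X=j) = C(n,j)·p₀^j·(1−p₀)^(n−j); p = Σ P(X=j) over j with P(X=j) ≤ P(X=9)
p-value (two-sided) = 0.14553
At α=0.1: p ≥ α → fail to reject H₀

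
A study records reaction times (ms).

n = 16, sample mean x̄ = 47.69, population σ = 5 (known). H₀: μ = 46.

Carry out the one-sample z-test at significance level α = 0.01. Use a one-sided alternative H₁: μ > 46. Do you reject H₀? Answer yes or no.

SE = σ/√n = 5/√16 = 1.2500
z = (x̄−μ₀)/SE = (47.69−46)/1.2500 = 1.3520
p-value (one-sided, H₁ greater) = 0.08819
At α=0.01: p ≥ α → fail to reject H₀

reject H₀: no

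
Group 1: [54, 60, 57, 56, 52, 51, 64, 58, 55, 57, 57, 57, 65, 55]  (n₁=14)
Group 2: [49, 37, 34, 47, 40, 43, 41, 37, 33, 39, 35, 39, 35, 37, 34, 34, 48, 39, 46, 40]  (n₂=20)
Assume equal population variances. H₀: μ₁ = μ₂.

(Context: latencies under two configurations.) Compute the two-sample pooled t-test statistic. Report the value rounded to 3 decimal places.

x̄₁=57.000, s₁=3.942, n₁=14
x̄₂=39.350, s₂=4.966, n₂=20
s_p² = [13·3.942² + 19·4.966²]/32 = 20.9547
SE = √(s_p²·(1/14+1/20)) = 1.5951
t = (57.000−39.350)/1.5951 = 11.0648
df = 32

test statistic = 11.065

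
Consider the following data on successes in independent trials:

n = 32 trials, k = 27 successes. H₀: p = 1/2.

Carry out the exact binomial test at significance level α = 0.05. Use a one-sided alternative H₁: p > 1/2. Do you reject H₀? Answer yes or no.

Exact binomial: n=32, k=27, p₀=1/2=0.5000
P(X≥27) from Σ C(n,i)·p₀^i·(1−p₀)^(n−i)
p-value (one-sided, H₁ greater) = 0.00006
At α=0.05: p < α → reject H₀

reject H₀: yes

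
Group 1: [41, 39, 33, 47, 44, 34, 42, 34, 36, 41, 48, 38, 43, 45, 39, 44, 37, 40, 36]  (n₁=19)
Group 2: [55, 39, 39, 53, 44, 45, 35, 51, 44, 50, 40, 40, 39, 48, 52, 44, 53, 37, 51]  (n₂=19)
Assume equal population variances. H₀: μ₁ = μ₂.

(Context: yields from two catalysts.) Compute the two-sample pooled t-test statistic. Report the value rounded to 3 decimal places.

test statistic = -2.930

x̄₁=40.053, s₁=4.428, n₁=19
x̄₂=45.211, s₂=6.268, n₂=19
s_p² = [18·4.428² + 18·6.268²]/36 = 29.4474
SE = √(s_p²·(1/19+1/19)) = 1.7606
t = (40.053−45.211)/1.7606 = -2.9296
df = 36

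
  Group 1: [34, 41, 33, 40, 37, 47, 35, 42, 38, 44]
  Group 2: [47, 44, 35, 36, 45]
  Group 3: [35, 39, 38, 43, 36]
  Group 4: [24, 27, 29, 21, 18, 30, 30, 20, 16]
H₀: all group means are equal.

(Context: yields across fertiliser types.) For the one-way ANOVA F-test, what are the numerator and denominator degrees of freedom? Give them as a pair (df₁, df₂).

k = 4 groups, N = 29 total
df = (k−1, N−k) = (4−1, 29−4) = (3, 25)

degrees of freedom = [3, 25]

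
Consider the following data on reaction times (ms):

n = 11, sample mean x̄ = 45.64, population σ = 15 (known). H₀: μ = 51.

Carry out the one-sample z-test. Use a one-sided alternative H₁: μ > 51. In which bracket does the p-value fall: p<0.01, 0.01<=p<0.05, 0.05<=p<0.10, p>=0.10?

p-value bracket: p>=0.10

SE = σ/√n = 15/√11 = 4.5227
z = (x̄−μ₀)/SE = (45.64−51)/4.5227 = -1.1851
p-value (one-sided, H₁ greater) = 0.88202
→ bracket: p>=0.10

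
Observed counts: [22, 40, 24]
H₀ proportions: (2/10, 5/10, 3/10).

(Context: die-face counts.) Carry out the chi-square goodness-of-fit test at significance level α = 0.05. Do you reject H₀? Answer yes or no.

n = 86; E_i = n·p_i = [17.20, 43.00, 25.80]
χ² = (22−17.20)²/17.20 + (40−43.00)²/43.00 + (24−25.80)²/25.80 = 1.6744
df = 2
p-value (upper-tail) = 0.43292
At α=0.05: p ≥ α → fail to reject H₀

reject H₀: no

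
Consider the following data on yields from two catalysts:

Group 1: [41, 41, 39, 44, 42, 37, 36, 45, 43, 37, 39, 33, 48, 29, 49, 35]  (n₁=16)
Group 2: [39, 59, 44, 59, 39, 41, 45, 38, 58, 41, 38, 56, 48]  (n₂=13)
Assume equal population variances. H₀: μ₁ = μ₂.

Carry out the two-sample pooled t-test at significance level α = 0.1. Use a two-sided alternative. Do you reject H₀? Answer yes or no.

reject H₀: yes

x̄₁=39.875, s₁=5.365, n₁=16
x̄₂=46.538, s₂=8.482, n₂=13
s_p² = [15·5.365² + 12·8.482²]/27 = 47.9623
SE = √(s_p²·(1/16+1/13)) = 2.5859
t = (39.875−46.538)/2.5859 = -2.5768
df = 27
p-value (two-sided) = 0.01576
At α=0.1: p < α → reject H₀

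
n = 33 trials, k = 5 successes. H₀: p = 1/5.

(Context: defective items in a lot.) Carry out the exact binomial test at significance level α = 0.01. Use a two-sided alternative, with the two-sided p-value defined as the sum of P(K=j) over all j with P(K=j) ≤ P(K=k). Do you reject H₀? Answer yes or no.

reject H₀: no

Exact binomial: n=33, k=5, p₀=1/5=0.2000
P(X=j) = C(n,j)·p₀^j·(1−p₀)^(n−j); p = Σ P(X=j) over j with P(X=j) ≤ P(X=5)
p-value (two-sided) = 0.66335
At α=0.01: p ≥ α → fail to reject H₀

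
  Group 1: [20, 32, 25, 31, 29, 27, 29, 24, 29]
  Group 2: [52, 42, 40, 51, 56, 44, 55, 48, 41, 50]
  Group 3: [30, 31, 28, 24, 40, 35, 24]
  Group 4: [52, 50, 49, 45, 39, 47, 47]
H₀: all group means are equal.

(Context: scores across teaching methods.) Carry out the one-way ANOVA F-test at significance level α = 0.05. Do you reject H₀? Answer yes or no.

reject H₀: yes

Group means [27.33, 47.90, 30.29, 47.00], grand mean 38.364
SSB = Σnᵢ(x̄ᵢ−x̄)² = 2983.308; SSW = ΣΣ(x−x̄ᵢ)² = 728.329
MSB = 2983.308/3 = 994.4359; MSW = 728.329/29 = 25.1148
F = MSB/MSW = 39.5956
df = (3, 29)
p-value (upper-tail) = 0.00000
At α=0.05: p < α → reject H₀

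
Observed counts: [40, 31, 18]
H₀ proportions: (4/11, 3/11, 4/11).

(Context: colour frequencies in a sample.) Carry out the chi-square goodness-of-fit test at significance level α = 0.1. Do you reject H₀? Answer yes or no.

reject H₀: yes

n = 89; E_i = n·p_i = [32.36, 24.27, 32.36]
χ² = (40−32.36)²/32.36 + (31−24.27)²/24.27 + (18−32.36)²/32.36 = 10.0412
df = 2
p-value (upper-tail) = 0.00660
At α=0.1: p < α → reject H₀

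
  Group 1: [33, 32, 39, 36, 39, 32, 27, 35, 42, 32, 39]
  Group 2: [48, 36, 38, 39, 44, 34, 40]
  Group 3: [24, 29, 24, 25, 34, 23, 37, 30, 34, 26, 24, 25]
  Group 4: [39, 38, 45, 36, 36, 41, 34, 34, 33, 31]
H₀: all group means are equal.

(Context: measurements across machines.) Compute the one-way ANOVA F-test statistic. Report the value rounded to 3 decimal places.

Group means [35.09, 39.86, 27.92, 36.70], grand mean 34.175
SSB = Σnᵢ(x̄ᵢ−x̄)² = 768.992; SSW = ΣΣ(x−x̄ᵢ)² = 738.783
MSB = 768.992/3 = 256.3307; MSW = 738.783/36 = 20.5217
F = MSB/MSW = 12.4907
df = (3, 36)

test statistic = 12.491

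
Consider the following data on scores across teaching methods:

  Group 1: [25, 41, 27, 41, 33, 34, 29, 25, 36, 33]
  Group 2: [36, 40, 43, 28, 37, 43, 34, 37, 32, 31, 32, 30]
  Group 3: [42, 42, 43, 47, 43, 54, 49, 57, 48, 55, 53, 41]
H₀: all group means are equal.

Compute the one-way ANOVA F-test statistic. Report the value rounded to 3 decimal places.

test statistic = 25.170

Group means [32.40, 35.25, 47.83], grand mean 38.853
SSB = Σnᵢ(x̄ᵢ−x̄)² = 1539.948; SSW = ΣΣ(x−x̄ᵢ)² = 948.317
MSB = 1539.948/2 = 769.9740; MSW = 948.317/31 = 30.5909
F = MSB/MSW = 25.1701
df = (2, 31)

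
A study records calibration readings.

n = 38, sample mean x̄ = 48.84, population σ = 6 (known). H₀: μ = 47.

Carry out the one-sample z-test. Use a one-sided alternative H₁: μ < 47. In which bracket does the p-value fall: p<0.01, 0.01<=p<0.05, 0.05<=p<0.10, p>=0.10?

p-value bracket: p>=0.10

SE = σ/√n = 6/√38 = 0.9733
z = (x̄−μ₀)/SE = (48.84−47)/0.9733 = 1.8904
p-value (one-sided, H₁ less) = 0.97065
→ bracket: p>=0.10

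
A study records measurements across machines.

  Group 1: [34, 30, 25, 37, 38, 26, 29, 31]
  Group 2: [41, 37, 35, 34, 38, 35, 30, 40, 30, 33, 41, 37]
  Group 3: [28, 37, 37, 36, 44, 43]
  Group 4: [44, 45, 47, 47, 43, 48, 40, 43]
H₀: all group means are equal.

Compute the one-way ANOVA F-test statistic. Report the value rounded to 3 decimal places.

test statistic = 13.947

Group means [31.25, 35.92, 37.50, 44.62], grand mean 37.147
SSB = Σnᵢ(x̄ᵢ−x̄)² = 744.473; SSW = ΣΣ(x−x̄ᵢ)² = 533.792
MSB = 744.473/3 = 248.1577; MSW = 533.792/30 = 17.7931
F = MSB/MSW = 13.9469
df = (3, 30)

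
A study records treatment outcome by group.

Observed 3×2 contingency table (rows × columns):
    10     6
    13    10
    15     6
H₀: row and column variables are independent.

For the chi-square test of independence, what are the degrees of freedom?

degrees of freedom = 2

df = (r−1)(c−1) = (3−1)·(2−1) = 2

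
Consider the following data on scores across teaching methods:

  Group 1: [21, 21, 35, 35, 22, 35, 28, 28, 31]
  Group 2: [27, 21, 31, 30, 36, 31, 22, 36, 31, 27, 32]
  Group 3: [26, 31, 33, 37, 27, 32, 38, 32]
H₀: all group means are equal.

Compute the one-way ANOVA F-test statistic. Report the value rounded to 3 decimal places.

test statistic = 1.085

Group means [28.44, 29.45, 32.00], grand mean 29.857
SSB = Σnᵢ(x̄ᵢ−x̄)² = 56.479; SSW = ΣΣ(x−x̄ᵢ)² = 650.949
MSB = 56.479/2 = 28.2395; MSW = 650.949/25 = 26.0380
F = MSB/MSW = 1.0846
df = (2, 25)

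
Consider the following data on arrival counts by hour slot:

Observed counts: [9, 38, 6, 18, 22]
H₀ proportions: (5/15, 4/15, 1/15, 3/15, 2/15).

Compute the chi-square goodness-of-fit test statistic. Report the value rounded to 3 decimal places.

test statistic = 30.097

n = 93; E_i = n·p_i = [31.00, 24.80, 6.20, 18.60, 12.40]
χ² = (9−31.00)²/31.00 + (38−24.80)²/24.80 + (6−6.20)²/6.20 + (18−18.60)²/18.60 + (22−12.40)²/12.40 = 30.0968
df = 4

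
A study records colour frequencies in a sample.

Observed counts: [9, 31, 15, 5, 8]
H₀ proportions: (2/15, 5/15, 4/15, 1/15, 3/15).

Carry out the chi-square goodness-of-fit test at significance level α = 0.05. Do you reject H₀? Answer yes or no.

reject H₀: no

n = 68; E_i = n·p_i = [9.07, 22.67, 18.13, 4.53, 13.60]
χ² = (9−9.07)²/9.07 + (31−22.67)²/22.67 + (15−18.13)²/18.13 + (5−4.53)²/4.53 + (8−13.60)²/13.60 = 5.9596
df = 4
p-value (upper-tail) = 0.20219
At α=0.05: p ≥ α → fail to reject H₀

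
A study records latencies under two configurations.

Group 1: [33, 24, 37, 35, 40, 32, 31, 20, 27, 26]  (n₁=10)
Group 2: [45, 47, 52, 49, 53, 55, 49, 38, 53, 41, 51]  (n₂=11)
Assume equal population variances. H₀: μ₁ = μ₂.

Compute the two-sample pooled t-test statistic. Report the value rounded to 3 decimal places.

test statistic = -7.141

x̄₁=30.500, s₁=6.205, n₁=10
x̄₂=48.455, s₂=5.317, n₂=11
s_p² = [9·6.205² + 10·5.317²]/19 = 33.1172
SE = √(s_p²·(1/10+1/11)) = 2.5144
t = (30.500−48.455)/2.5144 = -7.1406
df = 19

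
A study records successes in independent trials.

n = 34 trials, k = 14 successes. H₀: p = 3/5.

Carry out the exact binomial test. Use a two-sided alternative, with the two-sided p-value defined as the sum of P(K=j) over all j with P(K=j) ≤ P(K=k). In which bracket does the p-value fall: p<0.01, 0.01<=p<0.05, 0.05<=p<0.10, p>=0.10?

p-value bracket: 0.01<=p<0.05

Exact binomial: n=34, k=14, p₀=3/5=0.6000
P(X=j) = C(n,j)·p₀^j·(1−p₀)^(n−j); p = Σ P(X=j) over j with P(X=j) ≤ P(X=14)
p-value (two-sided) = 0.03423
→ bracket: 0.01<=p<0.05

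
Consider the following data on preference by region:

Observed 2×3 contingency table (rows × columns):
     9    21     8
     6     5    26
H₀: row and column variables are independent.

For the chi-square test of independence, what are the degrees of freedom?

df = (r−1)(c−1) = (2−1)·(3−1) = 2

degrees of freedom = 2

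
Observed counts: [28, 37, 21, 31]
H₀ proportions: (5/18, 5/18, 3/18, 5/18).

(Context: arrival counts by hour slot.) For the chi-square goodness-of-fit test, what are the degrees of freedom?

degrees of freedom = 3

df = k − 1 = 4 − 1 = 3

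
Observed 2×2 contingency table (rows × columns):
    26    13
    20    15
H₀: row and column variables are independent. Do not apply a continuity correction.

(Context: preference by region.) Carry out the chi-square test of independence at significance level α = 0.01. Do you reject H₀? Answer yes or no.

Row totals [39, 35], col totals [46, 28], n=74
χ² = (26−24.24)²/24.24 + (13−14.76)²/14.76 + (20−21.76)²/21.76 + (15−13.24)²/13.24 = 0.7113
df = 1
p-value (upper-tail) = 0.39900
At α=0.01: p ≥ α → fail to reject H₀

reject H₀: no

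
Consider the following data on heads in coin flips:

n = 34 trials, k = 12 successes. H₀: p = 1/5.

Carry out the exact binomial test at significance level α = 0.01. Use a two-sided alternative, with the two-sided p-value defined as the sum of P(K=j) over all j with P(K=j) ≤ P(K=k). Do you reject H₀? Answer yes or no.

Exact binomial: n=34, k=12, p₀=1/5=0.2000
P(X=j) = C(n,j)·p₀^j·(1−p₀)^(n−j); p = Σ P(X=j) over j with P(X=j) ≤ P(X=12)
p-value (two-sided) = 0.03226
At α=0.01: p ≥ α → fail to reject H₀

reject H₀: no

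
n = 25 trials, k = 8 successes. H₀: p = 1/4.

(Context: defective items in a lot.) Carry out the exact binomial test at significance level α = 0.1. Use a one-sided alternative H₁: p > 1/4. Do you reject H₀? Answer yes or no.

reject H₀: no

Exact binomial: n=25, k=8, p₀=1/4=0.2500
P(X≥8) from Σ C(n,i)·p₀^i·(1−p₀)^(n−i)
p-value (one-sided, H₁ greater) = 0.27349
At α=0.1: p ≥ α → fail to reject H₀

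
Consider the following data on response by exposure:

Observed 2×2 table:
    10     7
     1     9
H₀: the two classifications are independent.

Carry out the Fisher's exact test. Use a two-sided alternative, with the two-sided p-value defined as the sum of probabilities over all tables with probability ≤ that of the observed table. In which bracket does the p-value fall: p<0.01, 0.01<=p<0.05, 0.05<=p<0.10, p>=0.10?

Margins: r₁=17, r₂=10, c₁=11, c₂=16, n=27
p_obs = C(17,10)·C(10,1)/C(27,11); sum pmf over tables with pmf ≤ p_obs
p-value (two-sided) = 0.01832
→ bracket: 0.01<=p<0.05

p-value bracket: 0.01<=p<0.05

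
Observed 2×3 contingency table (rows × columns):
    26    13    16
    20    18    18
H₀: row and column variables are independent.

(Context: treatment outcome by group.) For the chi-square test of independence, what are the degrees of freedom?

df = (r−1)(c−1) = (2−1)·(3−1) = 2

degrees of freedom = 2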